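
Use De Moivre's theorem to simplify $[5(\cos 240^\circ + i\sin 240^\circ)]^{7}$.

By De Moivre: z^n = r^n(cos(nθ) + i sin(nθ))
= 5^7(cos(7*240°) + i sin(7*240°))
= 78125(cos 240° + i sin 240°)
= -78125/2 - (78125*sqrt(3)/2)i


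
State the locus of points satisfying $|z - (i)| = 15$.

|z - z0| = r describes a circle centered at z0 with radius r
Here z0 = i and r = 15
Locus: Circle centered at (0, 1) with radius 15


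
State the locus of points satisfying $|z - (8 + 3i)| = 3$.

|z - z0| = r describes a circle centered at z0 with radius r
Here z0 = 8 + 3i and r = 3
Locus: Circle centered at (8, 3) with radius 3


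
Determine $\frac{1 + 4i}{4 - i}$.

Multiply numerator and denominator by conjugate (4 + i):
= (1 + 4i)(4 + i) / (4^2 + (-1)^2)
= (17i) / 17
= i


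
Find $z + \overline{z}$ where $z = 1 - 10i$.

z + conjugate(z) = (a + bi) + (a - bi) = 2a
= 2 * 1 = 2


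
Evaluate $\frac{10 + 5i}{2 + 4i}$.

Multiply numerator and denominator by conjugate (2 - 4i):
= (10 + 5i)(2 - 4i) / (2^2 + 4^2)
= (40 - 30i) / 20
Divide through by 10: (4 - 3i) / 2
= 2 - (3/2)i


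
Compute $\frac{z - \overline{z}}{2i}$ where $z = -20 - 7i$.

z - conjugate(z) = 2bi
(z - conjugate(z))/(2i) = 2bi/(2i) = b = -7


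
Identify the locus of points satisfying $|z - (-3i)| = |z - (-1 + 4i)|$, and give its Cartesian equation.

|z - z1| = |z - z2| means z is equidistant from z1 and z2,
i.e. the perpendicular bisector of the segment from (0, -3) to (-1, 4) (midpoint (-1/2, 1/2)).
With z = x + yi, square both sides:
(x - 0)^2 + (y - (-3))^2 = (x - (-1))^2 + (y - 4)^2
The x^2 and y^2 terms cancel: -2x + 14y = 17 - 9 = 8
Simplify: x - 7y = -4
Locus: Perpendicular bisector of the segment from (0, -3) to (-1, 4): the line x - 7y = -4


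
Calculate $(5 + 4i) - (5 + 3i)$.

(5 - 5) + (4 - 3)i = i


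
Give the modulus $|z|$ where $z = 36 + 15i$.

|z| = sqrt(a^2 + b^2) = sqrt(36^2 + 15^2) = sqrt(1521) = 39


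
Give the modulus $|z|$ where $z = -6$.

|z| = sqrt(a^2 + b^2) = sqrt((-6)^2 + 0^2) = sqrt(36) = 6


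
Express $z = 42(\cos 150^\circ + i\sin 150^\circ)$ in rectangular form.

a = r cos θ = 42 * -sqrt(3)/2 = -21*sqrt(3)
b = r sin θ = 42 * 1/2 = 21
z = -21*sqrt(3) + 21i


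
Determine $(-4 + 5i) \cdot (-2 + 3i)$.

(a1*a2 - b1*b2) + (a1*b2 + b1*a2)i
= (8 - 15) + (-12 + (-10))i
= -7 - 22i


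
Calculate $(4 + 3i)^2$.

(a + bi)^2 = a^2 - b^2 + 2abi
= 4^2 - 3^2 + 2*4*3i
= 7 + 24i


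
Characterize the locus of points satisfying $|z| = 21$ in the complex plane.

|z| = 21 means sqrt(x^2 + y^2) = 21
This is a circle of radius 21 centered at the origin


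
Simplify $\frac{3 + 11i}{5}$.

Divisor is real, so divide each part by 5:
= 3/5 + (11/5)i


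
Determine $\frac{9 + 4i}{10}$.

Divisor is real, so divide each part by 10:
= 9/10 + (2/5)i


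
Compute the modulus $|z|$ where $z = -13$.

|z| = sqrt(a^2 + b^2) = sqrt((-13)^2 + 0^2) = sqrt(169) = 13


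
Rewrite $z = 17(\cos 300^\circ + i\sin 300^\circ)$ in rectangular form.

a = r cos θ = 17 * 1/2 = 17/2
b = r sin θ = 17 * -sqrt(3)/2 = -17*sqrt(3)/2
z = 17/2 - (17*sqrt(3)/2)i


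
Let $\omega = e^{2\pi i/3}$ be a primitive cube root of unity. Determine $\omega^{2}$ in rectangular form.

ω^2 = e^(2πi·2/3) = e^(i·4π/3)
= cos(4π/3) + i sin(4π/3)
= -1/2 - (sqrt(3)/2)i


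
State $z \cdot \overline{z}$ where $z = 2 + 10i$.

z * conjugate(z) = |z|^2 = a^2 + b^2
= 2^2 + 10^2 = 104


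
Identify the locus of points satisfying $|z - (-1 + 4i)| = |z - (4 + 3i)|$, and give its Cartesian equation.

|z - z1| = |z - z2| means z is equidistant from z1 and z2,
i.e. the perpendicular bisector of the segment from (-1, 4) to (4, 3) (midpoint (3/2, 7/2)).
With z = x + yi, square both sides:
(x - (-1))^2 + (y - 4)^2 = (x - 4)^2 + (y - 3)^2
The x^2 and y^2 terms cancel: 10x + (-2)y = 25 - 17 = 8
Simplify: 5x - y = 4
Locus: Perpendicular bisector of the segment from (-1, 4) to (4, 3): the line 5x - y = 4


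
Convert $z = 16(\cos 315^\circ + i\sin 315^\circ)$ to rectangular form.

a = r cos θ = 16 * sqrt(2)/2 = 8*sqrt(2)
b = r sin θ = 16 * -sqrt(2)/2 = -8*sqrt(2)
z = 8*sqrt(2) - 8*sqrt(2)i


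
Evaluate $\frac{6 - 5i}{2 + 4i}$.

Multiply numerator and denominator by conjugate (2 - 4i):
= (6 - 5i)(2 - 4i) / (2^2 + 4^2)
= (-8 - 34i) / 20
Divide through by 2: (-4 - 17i) / 10
= -2/5 - (17/10)i


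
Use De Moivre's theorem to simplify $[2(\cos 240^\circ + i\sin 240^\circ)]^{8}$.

By De Moivre: z^n = r^n(cos(nθ) + i sin(nθ))
= 2^8(cos(8*240°) + i sin(8*240°))
= 256(cos 120° + i sin 120°)
= -128 + 128*sqrt(3)i


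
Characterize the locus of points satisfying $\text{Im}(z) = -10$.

Im(z) = y where z = x + yi; the equation y = -10 is satisfied by all points with that y-coordinate
Locus: Horizontal line y = -10


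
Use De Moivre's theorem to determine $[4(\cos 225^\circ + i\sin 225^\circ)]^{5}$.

By De Moivre: z^n = r^n(cos(nθ) + i sin(nθ))
= 4^5(cos(5*225°) + i sin(5*225°))
= 1024(cos 45° + i sin 45°)
= 512*sqrt(2) + 512*sqrt(2)i


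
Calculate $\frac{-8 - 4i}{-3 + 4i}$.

Multiply numerator and denominator by conjugate (-3 - 4i):
= (-8 - 4i)(-3 - 4i) / ((-3)^2 + 4^2)
= (8 + 44i) / 25
= 8/25 + (44/25)i


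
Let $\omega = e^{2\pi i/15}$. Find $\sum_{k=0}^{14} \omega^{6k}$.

Let ζ = ω^6 = e^(2πi·6/15). Since 15 ∤ 6, ζ ≠ 1.
Sum = Σ_{k=0}^{14} ζ^k = (ζ^15 - 1)/(ζ - 1) = (ω^{6·15} - 1)/(ζ - 1) = (1 - 1)/(ζ - 1) = 0


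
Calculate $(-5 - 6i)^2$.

(a + bi)^2 = a^2 - b^2 + 2abi
= (-5)^2 - (-6)^2 + 2*(-5)*(-6)i
= -11 + 60i


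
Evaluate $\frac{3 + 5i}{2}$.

Divisor is real, so divide each part by 2:
= 3/2 + (5/2)i


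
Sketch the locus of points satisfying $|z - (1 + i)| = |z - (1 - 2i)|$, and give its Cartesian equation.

|z - z1| = |z - z2| means z is equidistant from z1 and z2,
i.e. the perpendicular bisector of the segment from (1, 1) to (1, -2) (midpoint (1, -1/2)).
With z = x + yi, square both sides:
(x - 1)^2 + (y - 1)^2 = (x - 1)^2 + (y - (-2))^2
The x^2 and y^2 terms cancel: 0x + (-6)y = 5 - 2 = 3
Simplify: y = -1/2
Locus: Perpendicular bisector of the segment from (1, 1) to (1, -2): the line y = -1/2


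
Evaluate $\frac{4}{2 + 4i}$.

Multiply numerator and denominator by conjugate (2 - 4i):
= (4)(2 - 4i) / (2^2 + 4^2)
= (8 - 16i) / 20
Divide through by 4: (2 - 4i) / 5
= 2/5 - (4/5)i


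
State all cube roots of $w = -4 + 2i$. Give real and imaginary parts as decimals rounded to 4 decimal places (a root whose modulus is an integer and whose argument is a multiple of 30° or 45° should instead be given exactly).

|w| = sqrt(20) ≈ 4.472136, arg(w) ≈ 153.434949°
Root modulus = sqrt(20)^(1/3) ≈ 1.647549
Root arguments: θ_k = (arg(w) + 360°k)/3 for k = 0, 1, ..., 2
Compute each root as (root modulus)(cos θ_k + i sin θ_k) using full-precision intermediates, then round to 4 decimal places.
Roots: 1.0336 + 1.2830i, -1.6279 + 0.2536i, 0.5943 - 1.5366i


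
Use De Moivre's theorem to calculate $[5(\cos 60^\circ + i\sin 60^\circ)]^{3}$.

By De Moivre: z^n = r^n(cos(nθ) + i sin(nθ))
= 5^3(cos(3*60°) + i sin(3*60°))
= 125(cos 180° + i sin 180°)
= -125


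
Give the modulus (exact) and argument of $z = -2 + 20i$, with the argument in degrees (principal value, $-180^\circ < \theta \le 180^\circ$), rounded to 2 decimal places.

|z| = sqrt((-2)^2 + 20^2) = sqrt(404)
arg(z) = arctan(b/a) = arctan(20/-2) (quadrant-adjusted) = 95.71°


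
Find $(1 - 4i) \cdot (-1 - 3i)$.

(a1*a2 - b1*b2) + (a1*b2 + b1*a2)i
= (-1 - 12) + (-3 + 4)i
= -13 + i


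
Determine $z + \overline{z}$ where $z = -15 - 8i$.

z + conjugate(z) = (a + bi) + (a - bi) = 2a
= 2 * (-15) = -30


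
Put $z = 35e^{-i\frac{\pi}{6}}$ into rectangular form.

a = r cos θ = 35 * sqrt(3)/2 = 35*sqrt(3)/2
b = r sin θ = 35 * -1/2 = -35/2
z = 35*sqrt(3)/2 - (35/2)i


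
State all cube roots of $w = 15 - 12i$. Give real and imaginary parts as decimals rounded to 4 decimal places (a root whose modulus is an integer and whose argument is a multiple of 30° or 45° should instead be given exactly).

|w| = sqrt(369) ≈ 19.209373, arg(w) ≈ 321.340192°
Root modulus = sqrt(369)^(1/3) ≈ 2.678167
Root arguments: θ_k = (arg(w) + 360°k)/3 for k = 0, 1, ..., 2
Compute each root as (root modulus)(cos θ_k + i sin θ_k) using full-precision intermediates, then round to 4 decimal places.
Roots: -0.7881 + 2.5596i, -1.8226 - 1.9623i, 2.6107 - 0.5973i


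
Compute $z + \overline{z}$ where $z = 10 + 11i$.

z + conjugate(z) = (a + bi) + (a - bi) = 2a
= 2 * 10 = 20


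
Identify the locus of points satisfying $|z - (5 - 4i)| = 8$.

|z - z0| = r describes a circle centered at z0 with radius r
Here z0 = 5 - 4i and r = 8
Locus: Circle centered at (5, -4) with radius 8


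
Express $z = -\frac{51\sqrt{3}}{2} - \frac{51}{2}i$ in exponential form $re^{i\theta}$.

r = |z| = sqrt((-51*sqrt(3)/2)^2 + (-51/2)^2) = sqrt(7803/4 + 2601/4) = sqrt(2601) = 51
θ = arctan(b/a) = arctan(-25.5/-44.1673) (quadrant-adjusted) = 210° = 7π/6
z = 51e^(i*7π/6)


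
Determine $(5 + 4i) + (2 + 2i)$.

(5 + 2) + (4 + 2)i = 7 + 6i


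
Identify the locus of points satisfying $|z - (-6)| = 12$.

|z - z0| = r describes a circle centered at z0 with radius r
Here z0 = -6 and r = 12
Locus: Circle centered at (-6, 0) with radius 12


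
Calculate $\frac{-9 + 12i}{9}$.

Divisor is real, so divide each part by 9:
= -1 + (4/3)i


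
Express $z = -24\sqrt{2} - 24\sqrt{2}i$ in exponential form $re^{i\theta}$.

r = |z| = sqrt((-24*sqrt(2))^2 + (-24*sqrt(2))^2) = sqrt(1152 + 1152) = sqrt(2304) = 48
θ = arctan(b/a) = arctan(-33.9411/-33.9411) (quadrant-adjusted) = 225° = 5π/4
z = 48e^(i*5π/4)


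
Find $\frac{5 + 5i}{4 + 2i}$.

Multiply numerator and denominator by conjugate (4 - 2i):
= (5 + 5i)(4 - 2i) / (4^2 + 2^2)
= (30 + 10i) / 20
Divide through by 10: (3 + i) / 2
= 3/2 + (1/2)i


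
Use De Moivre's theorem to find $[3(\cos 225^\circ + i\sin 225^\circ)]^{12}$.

By De Moivre: z^n = r^n(cos(nθ) + i sin(nθ))
= 3^12(cos(12*225°) + i sin(12*225°))
= 531441(cos 180° + i sin 180°)
= -531441


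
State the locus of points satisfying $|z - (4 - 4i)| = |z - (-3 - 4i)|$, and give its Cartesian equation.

|z - z1| = |z - z2| means z is equidistant from z1 and z2,
i.e. the perpendicular bisector of the segment from (4, -4) to (-3, -4) (midpoint (1/2, -4)).
With z = x + yi, square both sides:
(x - 4)^2 + (y - (-4))^2 = (x - (-3))^2 + (y - (-4))^2
The x^2 and y^2 terms cancel: -14x + 0y = 25 - 32 = -7
Simplify: x = 1/2
Locus: Perpendicular bisector of the segment from (4, -4) to (-3, -4): the line x = 1/2


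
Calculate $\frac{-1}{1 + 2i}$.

Multiply numerator and denominator by conjugate (1 - 2i):
= (-1)(1 - 2i) / (1^2 + 2^2)
= (-1 + 2i) / 5
= -1/5 + (2/5)i


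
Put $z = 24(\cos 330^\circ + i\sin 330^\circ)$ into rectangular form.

a = r cos θ = 24 * sqrt(3)/2 = 12*sqrt(3)
b = r sin θ = 24 * -1/2 = -12
z = 12*sqrt(3) - 12i


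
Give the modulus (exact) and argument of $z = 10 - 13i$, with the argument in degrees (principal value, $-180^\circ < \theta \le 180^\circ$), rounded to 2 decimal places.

|z| = sqrt(10^2 + (-13)^2) = sqrt(269)
arg(z) = arctan(b/a) = arctan(-13/10) (quadrant-adjusted) = -52.43°


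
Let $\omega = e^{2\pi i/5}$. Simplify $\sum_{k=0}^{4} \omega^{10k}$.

Since 5 divides 10, ω^10 = (ω^5)^2 = 1^2 = 1, so every term is 1.
Sum = 5 · 1 = 5


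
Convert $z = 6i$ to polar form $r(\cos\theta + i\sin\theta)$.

r = |z| = sqrt(a^2 + b^2) = sqrt((0)^2 + (6)^2) = sqrt(0 + 36) = sqrt(36) = 6
a = 0 and b > 0, so z lies on the positive imaginary axis: θ = 90°
z = 6(cos 90° + i sin 90°)


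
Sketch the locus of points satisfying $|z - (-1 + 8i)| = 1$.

|z - z0| = r describes a circle centered at z0 with radius r
Here z0 = -1 + 8i and r = 1
Locus: Circle centered at (-1, 8) with radius 1


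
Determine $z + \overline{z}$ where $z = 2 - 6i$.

z + conjugate(z) = (a + bi) + (a - bi) = 2a
= 2 * 2 = 4


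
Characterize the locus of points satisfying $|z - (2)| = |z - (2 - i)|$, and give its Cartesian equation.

|z - z1| = |z - z2| means z is equidistant from z1 and z2,
i.e. the perpendicular bisector of the segment from (2, 0) to (2, -1) (midpoint (2, -1/2)).
With z = x + yi, square both sides:
(x - 2)^2 + (y - 0)^2 = (x - 2)^2 + (y - (-1))^2
The x^2 and y^2 terms cancel: 0x + (-2)y = 5 - 4 = 1
Simplify: y = -1/2
Locus: Perpendicular bisector of the segment from (2, 0) to (2, -1): the line y = -1/2


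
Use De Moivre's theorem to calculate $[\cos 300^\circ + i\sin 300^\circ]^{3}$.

By De Moivre: z^n = r^n(cos(nθ) + i sin(nθ))
= 1^3(cos(3*300°) + i sin(3*300°))
= 1(cos 180° + i sin 180°)
= -1


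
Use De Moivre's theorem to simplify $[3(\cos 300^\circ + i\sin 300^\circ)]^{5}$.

By De Moivre: z^n = r^n(cos(nθ) + i sin(nθ))
= 3^5(cos(5*300°) + i sin(5*300°))
= 243(cos 60° + i sin 60°)
= 243/2 + (243*sqrt(3)/2)i


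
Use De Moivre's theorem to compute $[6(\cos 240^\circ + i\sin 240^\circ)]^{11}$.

By De Moivre: z^n = r^n(cos(nθ) + i sin(nθ))
= 6^11(cos(11*240°) + i sin(11*240°))
= 362797056(cos 120° + i sin 120°)
= -181398528 + 181398528*sqrt(3)i


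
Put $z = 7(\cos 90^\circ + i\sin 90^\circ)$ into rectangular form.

a = r cos θ = 7 * 0 = 0
b = r sin θ = 7 * 1 = 7
z = 7i


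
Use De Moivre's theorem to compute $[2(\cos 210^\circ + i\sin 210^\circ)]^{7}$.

By De Moivre: z^n = r^n(cos(nθ) + i sin(nθ))
= 2^7(cos(7*210°) + i sin(7*210°))
= 128(cos 30° + i sin 30°)
= 64*sqrt(3) + 64i


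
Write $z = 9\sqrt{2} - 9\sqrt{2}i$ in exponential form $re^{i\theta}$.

r = |z| = sqrt((9*sqrt(2))^2 + (-9*sqrt(2))^2) = sqrt(162 + 162) = sqrt(324) = 18
θ = arctan(b/a) = arctan(-12.7279/12.7279) (quadrant-adjusted) = -45° = -π/4
z = 18e^(-i*π/4)


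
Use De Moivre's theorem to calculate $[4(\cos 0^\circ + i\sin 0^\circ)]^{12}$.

By De Moivre: z^n = r^n(cos(nθ) + i sin(nθ))
= 4^12(cos(12*0°) + i sin(12*0°))
= 16777216(cos 0° + i sin 0°)
= 16777216


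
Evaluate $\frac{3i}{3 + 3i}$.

Multiply numerator and denominator by conjugate (3 - 3i):
= (3i)(3 - 3i) / (3^2 + 3^2)
= (9 + 9i) / 18
Divide through by 9: (1 + i) / 2
= 1/2 + (1/2)i


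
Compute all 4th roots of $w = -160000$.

|w| = 160000, arg(w) = 180°
Root modulus = 160000^(1/4) = 20
Root arguments: θ_k = (180° + 360°k)/4 for k = 0, 1, ..., 3
Roots: 10*sqrt(2) + 10*sqrt(2)i, -10*sqrt(2) + 10*sqrt(2)i, -10*sqrt(2) - 10*sqrt(2)i, 10*sqrt(2) - 10*sqrt(2)i


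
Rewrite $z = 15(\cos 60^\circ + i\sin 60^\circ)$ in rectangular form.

a = r cos θ = 15 * 1/2 = 15/2
b = r sin θ = 15 * sqrt(3)/2 = 15*sqrt(3)/2
z = 15/2 + (15*sqrt(3)/2)i


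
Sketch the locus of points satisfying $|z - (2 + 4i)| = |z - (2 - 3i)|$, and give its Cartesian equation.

|z - z1| = |z - z2| means z is equidistant from z1 and z2,
i.e. the perpendicular bisector of the segment from (2, 4) to (2, -3) (midpoint (2, 1/2)).
With z = x + yi, square both sides:
(x - 2)^2 + (y - 4)^2 = (x - 2)^2 + (y - (-3))^2
The x^2 and y^2 terms cancel: 0x + (-14)y = 13 - 20 = -7
Simplify: y = 1/2
Locus: Perpendicular bisector of the segment from (2, 4) to (2, -3): the line y = 1/2


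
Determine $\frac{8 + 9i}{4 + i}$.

Multiply numerator and denominator by conjugate (4 - i):
= (8 + 9i)(4 - i) / (4^2 + 1^2)
= (41 + 28i) / 17
= 41/17 + (28/17)i


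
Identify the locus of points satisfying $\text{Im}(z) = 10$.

Im(z) = y where z = x + yi; the equation y = 10 is satisfied by all points with that y-coordinate
Locus: Horizontal line y = 10


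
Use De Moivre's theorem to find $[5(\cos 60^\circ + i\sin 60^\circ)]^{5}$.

By De Moivre: z^n = r^n(cos(nθ) + i sin(nθ))
= 5^5(cos(5*60°) + i sin(5*60°))
= 3125(cos 300° + i sin 300°)
= 3125/2 - (3125*sqrt(3)/2)i


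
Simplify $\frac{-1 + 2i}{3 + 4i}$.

Multiply numerator and denominator by conjugate (3 - 4i):
= (-1 + 2i)(3 - 4i) / (3^2 + 4^2)
= (5 + 10i) / 25
Divide through by 5: (1 + 2i) / 5
= 1/5 + (2/5)i


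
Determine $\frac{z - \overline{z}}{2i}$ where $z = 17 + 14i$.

z - conjugate(z) = 2bi
(z - conjugate(z))/(2i) = 2bi/(2i) = b = 14


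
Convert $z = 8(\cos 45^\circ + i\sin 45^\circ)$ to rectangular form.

a = r cos θ = 8 * sqrt(2)/2 = 4*sqrt(2)
b = r sin θ = 8 * sqrt(2)/2 = 4*sqrt(2)
z = 4*sqrt(2) + 4*sqrt(2)i


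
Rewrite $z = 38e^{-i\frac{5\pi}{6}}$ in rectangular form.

a = r cos θ = 38 * -sqrt(3)/2 = -19*sqrt(3)
b = r sin θ = 38 * -1/2 = -19
z = -19*sqrt(3) - 19i


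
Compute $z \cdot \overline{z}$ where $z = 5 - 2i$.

z * conjugate(z) = |z|^2 = a^2 + b^2
= 5^2 + (-2)^2 = 29


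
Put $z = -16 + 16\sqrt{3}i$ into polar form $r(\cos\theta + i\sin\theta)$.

r = |z| = sqrt(a^2 + b^2) = sqrt((-16)^2 + (16*sqrt(3))^2) = sqrt(256 + 768) = sqrt(1024) = 32
θ = arctan(b/a) = arctan(27.7128/-16) (quadrant-adjusted) = 120°
z = 32(cos 120° + i sin 120°)


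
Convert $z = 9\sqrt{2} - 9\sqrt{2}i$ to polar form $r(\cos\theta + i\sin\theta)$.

r = |z| = sqrt(a^2 + b^2) = sqrt((9*sqrt(2))^2 + (-9*sqrt(2))^2) = sqrt(162 + 162) = sqrt(324) = 18
θ = arctan(b/a) = arctan(-12.7279/12.7279) (quadrant-adjusted) = 315°
z = 18(cos 315° + i sin 315°)


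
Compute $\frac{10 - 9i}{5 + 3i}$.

Multiply numerator and denominator by conjugate (5 - 3i):
= (10 - 9i)(5 - 3i) / (5^2 + 3^2)
= (23 - 75i) / 34
= 23/34 - (75/34)i


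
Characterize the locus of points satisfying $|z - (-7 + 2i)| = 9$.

|z - z0| = r describes a circle centered at z0 with radius r
Here z0 = -7 + 2i and r = 9
Locus: Circle centered at (-7, 2) with radius 9


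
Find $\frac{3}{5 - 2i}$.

Multiply numerator and denominator by conjugate (5 + 2i):
= (3)(5 + 2i) / (5^2 + (-2)^2)
= (15 + 6i) / 29
= 15/29 + (6/29)i


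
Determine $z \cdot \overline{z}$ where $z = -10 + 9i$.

z * conjugate(z) = |z|^2 = a^2 + b^2
= (-10)^2 + 9^2 = 181


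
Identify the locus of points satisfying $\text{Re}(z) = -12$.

Re(z) = x where z = x + yi; the equation x = -12 is satisfied by all points with that x-coordinate
Locus: Vertical line x = -12


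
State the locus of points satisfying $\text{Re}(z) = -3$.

Re(z) = x where z = x + yi; the equation x = -3 is satisfied by all points with that x-coordinate
Locus: Vertical line x = -3


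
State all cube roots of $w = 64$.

|w| = 64, arg(w) = 0°
Root modulus = 64^(1/3) = 4
Root arguments: θ_k = (0° + 360°k)/3 for k = 0, 1, ..., 2
Roots: 4, -2 + 2*sqrt(3)i, -2 - 2*sqrt(3)i


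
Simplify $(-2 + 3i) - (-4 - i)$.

(-2 - (-4)) + (3 - (-1))i = 2 + 4i


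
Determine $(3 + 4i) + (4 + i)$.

(3 + 4) + (4 + 1)i = 7 + 5i


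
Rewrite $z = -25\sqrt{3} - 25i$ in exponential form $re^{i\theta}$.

r = |z| = sqrt((-25*sqrt(3))^2 + (-25)^2) = sqrt(1875 + 625) = sqrt(2500) = 50
θ = arctan(b/a) = arctan(-25/-43.3013) (quadrant-adjusted) = 210° = 7π/6
z = 50e^(i*7π/6)


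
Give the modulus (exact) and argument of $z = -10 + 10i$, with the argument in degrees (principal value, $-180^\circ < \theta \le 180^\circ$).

|z| = sqrt((-10)^2 + 10^2) = sqrt(200)
arg(z) = arctan(b/a) = arctan(10/-10) (quadrant-adjusted) = 135°


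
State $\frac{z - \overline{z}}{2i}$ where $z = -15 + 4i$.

z - conjugate(z) = 2bi
(z - conjugate(z))/(2i) = 2bi/(2i) = b = 4


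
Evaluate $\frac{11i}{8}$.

Divisor is real, so divide each part by 8:
= 0 + (11/8)i


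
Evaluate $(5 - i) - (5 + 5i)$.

(5 - 5) + (-1 - 5)i = -6i


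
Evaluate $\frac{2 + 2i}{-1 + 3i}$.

Multiply numerator and denominator by conjugate (-1 - 3i):
= (2 + 2i)(-1 - 3i) / ((-1)^2 + 3^2)
= (4 - 8i) / 10
Divide through by 2: (2 - 4i) / 5
= 2/5 - (4/5)i


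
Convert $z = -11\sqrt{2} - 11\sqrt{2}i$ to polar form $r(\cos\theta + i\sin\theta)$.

r = |z| = sqrt(a^2 + b^2) = sqrt((-11*sqrt(2))^2 + (-11*sqrt(2))^2) = sqrt(242 + 242) = sqrt(484) = 22
θ = arctan(b/a) = arctan(-15.5563/-15.5563) (quadrant-adjusted) = 225°
z = 22(cos 225° + i sin 225°)


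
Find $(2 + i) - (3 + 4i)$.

(2 - 3) + (1 - 4)i = -1 - 3i


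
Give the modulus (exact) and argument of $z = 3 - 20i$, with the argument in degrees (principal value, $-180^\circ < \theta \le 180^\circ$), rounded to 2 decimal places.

|z| = sqrt(3^2 + (-20)^2) = sqrt(409)
arg(z) = arctan(b/a) = arctan(-20/3) (quadrant-adjusted) = -81.47°


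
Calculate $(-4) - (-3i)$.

(-4 - 0) + (0 - (-3))i = -4 + 3i


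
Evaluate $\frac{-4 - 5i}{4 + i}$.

Multiply numerator and denominator by conjugate (4 - i):
= (-4 - 5i)(4 - i) / (4^2 + 1^2)
= (-21 - 16i) / 17
= -21/17 - (16/17)i


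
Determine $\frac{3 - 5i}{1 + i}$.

Multiply numerator and denominator by conjugate (1 - i):
= (3 - 5i)(1 - i) / (1^2 + 1^2)
= (-2 - 8i) / 2
= -1 - 4i


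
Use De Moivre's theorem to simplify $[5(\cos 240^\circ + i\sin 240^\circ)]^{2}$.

By De Moivre: z^n = r^n(cos(nθ) + i sin(nθ))
= 5^2(cos(2*240°) + i sin(2*240°))
= 25(cos 120° + i sin 120°)
= -25/2 + (25*sqrt(3)/2)i


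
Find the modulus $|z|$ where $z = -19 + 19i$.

|z| = sqrt(a^2 + b^2) = sqrt((-19)^2 + 19^2) = sqrt(722) = sqrt(722)


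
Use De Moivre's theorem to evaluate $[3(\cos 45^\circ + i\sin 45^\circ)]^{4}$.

By De Moivre: z^n = r^n(cos(nθ) + i sin(nθ))
= 3^4(cos(4*45°) + i sin(4*45°))
= 81(cos 180° + i sin 180°)
= -81


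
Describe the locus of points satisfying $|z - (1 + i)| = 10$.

|z - z0| = r describes a circle centered at z0 with radius r
Here z0 = 1 + i and r = 10
Locus: Circle centered at (1, 1) with radius 10


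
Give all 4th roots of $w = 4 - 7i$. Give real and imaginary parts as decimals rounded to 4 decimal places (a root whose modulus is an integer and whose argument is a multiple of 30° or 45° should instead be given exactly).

|w| = sqrt(65) ≈ 8.062258, arg(w) ≈ 299.744881°
Root modulus = sqrt(65)^(1/4) ≈ 1.685055
Root arguments: θ_k = (arg(w) + 360°k)/4 for k = 0, 1, ..., 3
Compute each root as (root modulus)(cos θ_k + i sin θ_k) using full-precision intermediates, then round to 4 decimal places.
Roots: 0.4379 + 1.6272i, -1.6272 + 0.4379i, -0.4379 - 1.6272i, 1.6272 - 0.4379i


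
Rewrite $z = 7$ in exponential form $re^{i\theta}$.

r = |z| = sqrt((7)^2 + (0)^2) = sqrt(49 + 0) = sqrt(49) = 7
b = 0 and a > 0, so z lies on the positive real axis: θ = 0
z = 7e^(i*0) = 7


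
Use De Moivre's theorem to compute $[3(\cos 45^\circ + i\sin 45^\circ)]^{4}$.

By De Moivre: z^n = r^n(cos(nθ) + i sin(nθ))
= 3^4(cos(4*45°) + i sin(4*45°))
= 81(cos 180° + i sin 180°)
= -81


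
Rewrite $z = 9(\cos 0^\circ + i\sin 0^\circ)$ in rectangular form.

a = r cos θ = 9 * 1 = 9
b = r sin θ = 9 * 0 = 0
z = 9


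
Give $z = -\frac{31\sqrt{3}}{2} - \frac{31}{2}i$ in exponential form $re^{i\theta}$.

r = |z| = sqrt((-31*sqrt(3)/2)^2 + (-31/2)^2) = sqrt(2883/4 + 961/4) = sqrt(961) = 31
θ = arctan(b/a) = arctan(-15.5/-26.8468) (quadrant-adjusted) = -150° = -5π/6
z = 31e^(-i*5π/6)


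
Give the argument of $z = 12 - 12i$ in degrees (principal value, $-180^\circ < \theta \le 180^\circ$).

θ = arctan(b/a) = arctan(-12/12) (quadrant-adjusted) = -45°


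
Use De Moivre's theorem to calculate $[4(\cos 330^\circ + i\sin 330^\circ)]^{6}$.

By De Moivre: z^n = r^n(cos(nθ) + i sin(nθ))
= 4^6(cos(6*330°) + i sin(6*330°))
= 4096(cos 180° + i sin 180°)
= -4096


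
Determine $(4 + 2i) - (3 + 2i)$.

(4 - 3) + (2 - 2)i = 1


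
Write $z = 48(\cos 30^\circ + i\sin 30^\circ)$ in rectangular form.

a = r cos θ = 48 * sqrt(3)/2 = 24*sqrt(3)
b = r sin θ = 48 * 1/2 = 24
z = 24*sqrt(3) + 24i


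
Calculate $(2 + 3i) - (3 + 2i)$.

(2 - 3) + (3 - 2)i = -1 + i


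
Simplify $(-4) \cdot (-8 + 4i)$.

(a1*a2 - b1*b2) + (a1*b2 + b1*a2)i
= (32 - 0) + (-16 + 0)i
= 32 - 16i


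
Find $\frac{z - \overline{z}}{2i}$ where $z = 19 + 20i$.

z - conjugate(z) = 2bi
(z - conjugate(z))/(2i) = 2bi/(2i) = b = 20


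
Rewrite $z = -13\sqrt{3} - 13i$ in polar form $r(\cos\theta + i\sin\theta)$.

r = |z| = sqrt(a^2 + b^2) = sqrt((-13*sqrt(3))^2 + (-13)^2) = sqrt(507 + 169) = sqrt(676) = 26
θ = arctan(b/a) = arctan(-13/-22.5167) (quadrant-adjusted) = 210°
z = 26(cos 210° + i sin 210°)


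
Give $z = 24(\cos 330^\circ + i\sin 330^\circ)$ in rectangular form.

a = r cos θ = 24 * sqrt(3)/2 = 12*sqrt(3)
b = r sin θ = 24 * -1/2 = -12
z = 12*sqrt(3) - 12i


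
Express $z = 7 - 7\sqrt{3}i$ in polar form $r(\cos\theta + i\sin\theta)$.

r = |z| = sqrt(a^2 + b^2) = sqrt((7)^2 + (-7*sqrt(3))^2) = sqrt(49 + 147) = sqrt(196) = 14
θ = arctan(b/a) = arctan(-12.1244/7) (quadrant-adjusted) = 300°
z = 14(cos 300° + i sin 300°)


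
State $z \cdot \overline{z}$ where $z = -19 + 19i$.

z * conjugate(z) = |z|^2 = a^2 + b^2
= (-19)^2 + 19^2 = 722


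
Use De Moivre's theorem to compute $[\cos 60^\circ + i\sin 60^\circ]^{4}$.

By De Moivre: z^n = r^n(cos(nθ) + i sin(nθ))
= 1^4(cos(4*60°) + i sin(4*60°))
= 1(cos 240° + i sin 240°)
= -1/2 - (sqrt(3)/2)i


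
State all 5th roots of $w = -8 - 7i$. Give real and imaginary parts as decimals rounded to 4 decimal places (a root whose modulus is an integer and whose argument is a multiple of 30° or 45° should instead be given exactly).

|w| = sqrt(113) ≈ 10.630146, arg(w) ≈ 221.185925°
Root modulus = sqrt(113)^(1/5) ≈ 1.604382
Root arguments: θ_k = (arg(w) + 360°k)/5 for k = 0, 1, ..., 4
Compute each root as (root modulus)(cos θ_k + i sin θ_k) using full-precision intermediates, then round to 4 decimal places.
Roots: 1.1495 + 1.1193i, -0.7093 + 1.4391i, -1.5878 - 0.2299i, -0.2721 - 1.5811i, 1.4197 - 0.7473i


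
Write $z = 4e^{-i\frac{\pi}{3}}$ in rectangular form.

a = r cos θ = 4 * 1/2 = 2
b = r sin θ = 4 * -sqrt(3)/2 = -2*sqrt(3)
z = 2 - 2*sqrt(3)i


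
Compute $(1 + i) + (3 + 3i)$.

(1 + 3) + (1 + 3)i = 4 + 4i


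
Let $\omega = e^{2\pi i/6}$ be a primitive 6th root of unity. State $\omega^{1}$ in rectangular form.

ω^1 = e^(2πi·1/6) = e^(i·1π/3)
= cos(1π/3) + i sin(1π/3)
= 1/2 + (sqrt(3)/2)i


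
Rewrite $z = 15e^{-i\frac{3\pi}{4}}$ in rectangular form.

a = r cos θ = 15 * -sqrt(2)/2 = -15*sqrt(2)/2
b = r sin θ = 15 * -sqrt(2)/2 = -15*sqrt(2)/2
z = -15*sqrt(2)/2 - (15*sqrt(2)/2)i


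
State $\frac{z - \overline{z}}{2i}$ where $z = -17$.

z - conjugate(z) = 2bi
(z - conjugate(z))/(2i) = 2bi/(2i) = b = 0


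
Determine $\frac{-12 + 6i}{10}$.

Divisor is real, so divide each part by 10:
= -6/5 + (3/5)i


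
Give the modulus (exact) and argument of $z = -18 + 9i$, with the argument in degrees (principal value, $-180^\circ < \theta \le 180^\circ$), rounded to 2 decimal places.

|z| = sqrt((-18)^2 + 9^2) = sqrt(405)
arg(z) = arctan(b/a) = arctan(9/-18) (quadrant-adjusted) = 153.43°


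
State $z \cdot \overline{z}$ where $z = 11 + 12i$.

z * conjugate(z) = |z|^2 = a^2 + b^2
= 11^2 + 12^2 = 265


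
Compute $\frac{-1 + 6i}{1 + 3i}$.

Multiply numerator and denominator by conjugate (1 - 3i):
= (-1 + 6i)(1 - 3i) / (1^2 + 3^2)
= (17 + 9i) / 10
= 17/10 + (9/10)i


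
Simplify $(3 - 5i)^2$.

(a + bi)^2 = a^2 - b^2 + 2abi
= 3^2 - (-5)^2 + 2*3*(-5)i
= -16 - 30i


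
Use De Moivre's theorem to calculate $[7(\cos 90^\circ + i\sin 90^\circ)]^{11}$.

By De Moivre: z^n = r^n(cos(nθ) + i sin(nθ))
= 7^11(cos(11*90°) + i sin(11*90°))
= 1977326743(cos 270° + i sin 270°)
= -1977326743i


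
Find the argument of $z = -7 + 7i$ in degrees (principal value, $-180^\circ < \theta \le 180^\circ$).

θ = arctan(b/a) = arctan(7/-7) (quadrant-adjusted) = 135°


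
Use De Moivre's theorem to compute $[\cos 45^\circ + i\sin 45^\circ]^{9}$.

By De Moivre: z^n = r^n(cos(nθ) + i sin(nθ))
= 1^9(cos(9*45°) + i sin(9*45°))
= 1(cos 45° + i sin 45°)
= sqrt(2)/2 + (sqrt(2)/2)i


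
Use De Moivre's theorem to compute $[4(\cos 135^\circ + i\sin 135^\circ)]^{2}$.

By De Moivre: z^n = r^n(cos(nθ) + i sin(nθ))
= 4^2(cos(2*135°) + i sin(2*135°))
= 16(cos 270° + i sin 270°)
= -16i


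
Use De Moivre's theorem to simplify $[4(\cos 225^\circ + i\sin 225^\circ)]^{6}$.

By De Moivre: z^n = r^n(cos(nθ) + i sin(nθ))
= 4^6(cos(6*225°) + i sin(6*225°))
= 4096(cos 270° + i sin 270°)
= -4096i


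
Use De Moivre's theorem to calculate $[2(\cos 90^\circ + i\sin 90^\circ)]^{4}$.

By De Moivre: z^n = r^n(cos(nθ) + i sin(nθ))
= 2^4(cos(4*90°) + i sin(4*90°))
= 16(cos 0° + i sin 0°)
= 16


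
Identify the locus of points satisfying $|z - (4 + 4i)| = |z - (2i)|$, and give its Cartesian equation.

|z - z1| = |z - z2| means z is equidistant from z1 and z2,
i.e. the perpendicular bisector of the segment from (4, 4) to (0, 2) (midpoint (2, 3)).
With z = x + yi, square both sides:
(x - 4)^2 + (y - 4)^2 = (x - 0)^2 + (y - 2)^2
The x^2 and y^2 terms cancel: -8x + (-4)y = 4 - 32 = -28
Simplify: 2x + y = 7
Locus: Perpendicular bisector of the segment from (4, 4) to (0, 2): the line 2x + y = 7


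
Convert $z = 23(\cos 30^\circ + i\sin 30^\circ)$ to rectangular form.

a = r cos θ = 23 * sqrt(3)/2 = 23*sqrt(3)/2
b = r sin θ = 23 * 1/2 = 23/2
z = 23*sqrt(3)/2 + (23/2)i


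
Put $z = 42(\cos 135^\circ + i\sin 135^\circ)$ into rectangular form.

a = r cos θ = 42 * -sqrt(2)/2 = -21*sqrt(2)
b = r sin θ = 42 * sqrt(2)/2 = 21*sqrt(2)
z = -21*sqrt(2) + 21*sqrt(2)i


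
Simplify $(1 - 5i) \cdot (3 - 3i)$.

(a1*a2 - b1*b2) + (a1*b2 + b1*a2)i
= (3 - 15) + (-3 + (-15))i
= -12 - 18i


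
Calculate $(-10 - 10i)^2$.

(a + bi)^2 = a^2 - b^2 + 2abi
= (-10)^2 - (-10)^2 + 2*(-10)*(-10)i
= 200i


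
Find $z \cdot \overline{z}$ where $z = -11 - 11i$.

z * conjugate(z) = |z|^2 = a^2 + b^2
= (-11)^2 + (-11)^2 = 242


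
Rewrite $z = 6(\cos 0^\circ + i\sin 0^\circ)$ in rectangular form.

a = r cos θ = 6 * 1 = 6
b = r sin θ = 6 * 0 = 0
z = 6


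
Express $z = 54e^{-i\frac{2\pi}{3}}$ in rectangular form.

a = r cos θ = 54 * -1/2 = -27
b = r sin θ = 54 * -sqrt(3)/2 = -27*sqrt(3)
z = -27 - 27*sqrt(3)i


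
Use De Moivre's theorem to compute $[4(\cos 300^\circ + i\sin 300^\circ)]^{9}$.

By De Moivre: z^n = r^n(cos(nθ) + i sin(nθ))
= 4^9(cos(9*300°) + i sin(9*300°))
= 262144(cos 180° + i sin 180°)
= -262144


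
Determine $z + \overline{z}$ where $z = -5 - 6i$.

z + conjugate(z) = (a + bi) + (a - bi) = 2a
= 2 * (-5) = -10


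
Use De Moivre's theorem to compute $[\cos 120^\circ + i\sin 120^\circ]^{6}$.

By De Moivre: z^n = r^n(cos(nθ) + i sin(nθ))
= 1^6(cos(6*120°) + i sin(6*120°))
= 1(cos 0° + i sin 0°)
= 1


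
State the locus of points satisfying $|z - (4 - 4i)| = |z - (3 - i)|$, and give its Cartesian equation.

|z - z1| = |z - z2| means z is equidistant from z1 and z2,
i.e. the perpendicular bisector of the segment from (4, -4) to (3, -1) (midpoint (7/2, -5/2)).
With z = x + yi, square both sides:
(x - 4)^2 + (y - (-4))^2 = (x - 3)^2 + (y - (-1))^2
The x^2 and y^2 terms cancel: -2x + 6y = 10 - 32 = -22
Simplify: x - 3y = 11
Locus: Perpendicular bisector of the segment from (4, -4) to (3, -1): the line x - 3y = 11


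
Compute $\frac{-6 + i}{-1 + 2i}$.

Multiply numerator and denominator by conjugate (-1 - 2i):
= (-6 + i)(-1 - 2i) / ((-1)^2 + 2^2)
= (8 + 11i) / 5
= 8/5 + (11/5)i


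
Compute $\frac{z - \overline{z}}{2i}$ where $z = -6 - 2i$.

z - conjugate(z) = 2bi
(z - conjugate(z))/(2i) = 2bi/(2i) = b = -2


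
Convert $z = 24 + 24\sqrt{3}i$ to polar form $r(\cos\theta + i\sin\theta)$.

r = |z| = sqrt(a^2 + b^2) = sqrt((24)^2 + (24*sqrt(3))^2) = sqrt(576 + 1728) = sqrt(2304) = 48
θ = arctan(b/a) = arctan(41.5692/24) (quadrant-adjusted) = 60°
z = 48(cos 60° + i sin 60°)


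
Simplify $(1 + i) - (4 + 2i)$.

(1 - 4) + (1 - 2)i = -3 - i


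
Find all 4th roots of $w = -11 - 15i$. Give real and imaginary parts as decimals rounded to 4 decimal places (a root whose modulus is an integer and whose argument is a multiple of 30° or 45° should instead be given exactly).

|w| = sqrt(346) ≈ 18.601075, arg(w) ≈ 233.746162°
Root modulus = sqrt(346)^(1/4) ≈ 2.076751
Root arguments: θ_k = (arg(w) + 360°k)/4 for k = 0, 1, ..., 3
Compute each root as (root modulus)(cos θ_k + i sin θ_k) using full-precision intermediates, then round to 4 decimal places.
Roots: 1.0871 + 1.7695i, -1.7695 + 1.0871i, -1.0871 - 1.7695i, 1.7695 - 1.0871i


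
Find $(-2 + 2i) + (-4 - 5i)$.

(-2 + (-4)) + (2 + (-5))i = -6 - 3i


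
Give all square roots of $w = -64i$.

|w| = 64, arg(w) = 270°
Root modulus = 64^(1/2) = 8
Root arguments: θ_k = (270° + 360°k)/2 for k = 0, 1, ..., 1
Roots: -4*sqrt(2) + 4*sqrt(2)i, 4*sqrt(2) - 4*sqrt(2)i


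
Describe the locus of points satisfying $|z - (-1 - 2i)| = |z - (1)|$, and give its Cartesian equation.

|z - z1| = |z - z2| means z is equidistant from z1 and z2,
i.e. the perpendicular bisector of the segment from (-1, -2) to (1, 0) (midpoint (0, -1)).
With z = x + yi, square both sides:
(x - (-1))^2 + (y - (-2))^2 = (x - 1)^2 + (y - 0)^2
The x^2 and y^2 terms cancel: 4x + 4y = 1 - 5 = -4
Simplify: x + y = -1
Locus: Perpendicular bisector of the segment from (-1, -2) to (1, 0): the line x + y = -1


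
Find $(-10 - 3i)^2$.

(a + bi)^2 = a^2 - b^2 + 2abi
= (-10)^2 - (-3)^2 + 2*(-10)*(-3)i
= 91 + 60i


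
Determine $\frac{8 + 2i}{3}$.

Divisor is real, so divide each part by 3:
= 8/3 + (2/3)i


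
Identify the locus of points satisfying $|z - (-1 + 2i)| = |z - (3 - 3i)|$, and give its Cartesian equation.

|z - z1| = |z - z2| means z is equidistant from z1 and z2,
i.e. the perpendicular bisector of the segment from (-1, 2) to (3, -3) (midpoint (1, -1/2)).
With z = x + yi, square both sides:
(x - (-1))^2 + (y - 2)^2 = (x - 3)^2 + (y - (-3))^2
The x^2 and y^2 terms cancel: 8x + (-10)y = 18 - 5 = 13
Simplify: 8x - 10y = 13
Locus: Perpendicular bisector of the segment from (-1, 2) to (3, -3): the line 8x - 10y = 13


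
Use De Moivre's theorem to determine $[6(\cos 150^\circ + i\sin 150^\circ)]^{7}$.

By De Moivre: z^n = r^n(cos(nθ) + i sin(nθ))
= 6^7(cos(7*150°) + i sin(7*150°))
= 279936(cos 330° + i sin 330°)
= 139968*sqrt(3) - 139968i


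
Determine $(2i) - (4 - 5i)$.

(0 - 4) + (2 - (-5))i = -4 + 7i


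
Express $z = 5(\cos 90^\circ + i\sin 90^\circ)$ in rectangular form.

a = r cos θ = 5 * 0 = 0
b = r sin θ = 5 * 1 = 5
z = 5i


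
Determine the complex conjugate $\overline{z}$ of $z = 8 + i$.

If z = a + bi, then conjugate(z) = a - bi
conjugate(8 + i) = 8 - i


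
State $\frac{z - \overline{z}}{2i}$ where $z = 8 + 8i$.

z - conjugate(z) = 2bi
(z - conjugate(z))/(2i) = 2bi/(2i) = b = 8


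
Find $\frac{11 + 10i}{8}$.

Divisor is real, so divide each part by 8:
= 11/8 + (5/4)i


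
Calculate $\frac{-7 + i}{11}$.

Divisor is real, so divide each part by 11:
= -7/11 + (1/11)i


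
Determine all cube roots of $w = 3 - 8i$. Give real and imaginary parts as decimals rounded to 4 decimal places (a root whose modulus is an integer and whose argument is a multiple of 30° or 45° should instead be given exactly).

|w| = sqrt(73) ≈ 8.544004, arg(w) ≈ 290.556045°
Root modulus = sqrt(73)^(1/3) ≈ 2.044343
Root arguments: θ_k = (arg(w) + 360°k)/3 for k = 0, 1, ..., 2
Compute each root as (root modulus)(cos θ_k + i sin θ_k) using full-precision intermediates, then round to 4 decimal places.
Roots: -0.2439 + 2.0297i, -1.6359 - 1.2261i, 1.8798 - 0.8036i


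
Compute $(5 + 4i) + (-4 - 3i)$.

(5 + (-4)) + (4 + (-3))i = 1 + i


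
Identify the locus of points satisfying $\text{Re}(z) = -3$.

Re(z) = x where z = x + yi; the equation x = -3 is satisfied by all points with that x-coordinate
Locus: Vertical line x = -3


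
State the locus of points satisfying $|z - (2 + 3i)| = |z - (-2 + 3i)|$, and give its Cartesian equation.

|z - z1| = |z - z2| means z is equidistant from z1 and z2,
i.e. the perpendicular bisector of the segment from (2, 3) to (-2, 3) (midpoint (0, 3)).
With z = x + yi, square both sides:
(x - 2)^2 + (y - 3)^2 = (x - (-2))^2 + (y - 3)^2
The x^2 and y^2 terms cancel: -8x + 0y = 13 - 13 = 0
Simplify: x = 0
Locus: Perpendicular bisector of the segment from (2, 3) to (-2, 3): the line x = 0


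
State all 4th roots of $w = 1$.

|w| = 1, arg(w) = 0°
Root modulus = 1^(1/4) = 1
Root arguments: θ_k = (0° + 360°k)/4 for k = 0, 1, ..., 3
Roots: 1, i, -1, -i


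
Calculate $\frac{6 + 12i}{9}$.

Divisor is real, so divide each part by 9:
= 2/3 + (4/3)i


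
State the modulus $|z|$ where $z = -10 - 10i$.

|z| = sqrt(a^2 + b^2) = sqrt((-10)^2 + (-10)^2) = sqrt(200) = sqrt(200)


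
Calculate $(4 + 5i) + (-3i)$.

(4 + 0) + (5 + (-3))i = 4 + 2i


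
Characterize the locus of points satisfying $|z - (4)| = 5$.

|z - z0| = r describes a circle centered at z0 with radius r
Here z0 = 4 and r = 5
Locus: Circle centered at (4, 0) with radius 5


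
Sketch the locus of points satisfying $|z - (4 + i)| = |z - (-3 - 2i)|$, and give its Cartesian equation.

|z - z1| = |z - z2| means z is equidistant from z1 and z2,
i.e. the perpendicular bisector of the segment from (4, 1) to (-3, -2) (midpoint (1/2, -1/2)).
With z = x + yi, square both sides:
(x - 4)^2 + (y - 1)^2 = (x - (-3))^2 + (y - (-2))^2
The x^2 and y^2 terms cancel: -14x + (-6)y = 13 - 17 = -4
Simplify: 7x + 3y = 2
Locus: Perpendicular bisector of the segment from (4, 1) to (-3, -2): the line 7x + 3y = 2


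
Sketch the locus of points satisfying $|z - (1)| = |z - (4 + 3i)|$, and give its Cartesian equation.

|z - z1| = |z - z2| means z is equidistant from z1 and z2,
i.e. the perpendicular bisector of the segment from (1, 0) to (4, 3) (midpoint (5/2, 3/2)).
With z = x + yi, square both sides:
(x - 1)^2 + (y - 0)^2 = (x - 4)^2 + (y - 3)^2
The x^2 and y^2 terms cancel: 6x + 6y = 25 - 1 = 24
Simplify: x + y = 4
Locus: Perpendicular bisector of the segment from (1, 0) to (4, 3): the line x + y = 4


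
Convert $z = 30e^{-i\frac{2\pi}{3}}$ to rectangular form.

a = r cos θ = 30 * -1/2 = -15
b = r sin θ = 30 * -sqrt(3)/2 = -15*sqrt(3)
z = -15 - 15*sqrt(3)i


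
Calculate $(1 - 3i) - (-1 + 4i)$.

(1 - (-1)) + (-3 - 4)i = 2 - 7i


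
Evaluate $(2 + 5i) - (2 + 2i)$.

(2 - 2) + (5 - 2)i = 3i


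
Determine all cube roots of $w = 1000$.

|w| = 1000, arg(w) = 0°
Root modulus = 1000^(1/3) = 10
Root arguments: θ_k = (0° + 360°k)/3 for k = 0, 1, ..., 2
Roots: 10, -5 + 5*sqrt(3)i, -5 - 5*sqrt(3)i


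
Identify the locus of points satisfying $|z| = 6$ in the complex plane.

|z| = 6 means sqrt(x^2 + y^2) = 6
This is a circle of radius 6 centered at the origin


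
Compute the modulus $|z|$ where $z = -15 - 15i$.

|z| = sqrt(a^2 + b^2) = sqrt((-15)^2 + (-15)^2) = sqrt(450) = sqrt(450)


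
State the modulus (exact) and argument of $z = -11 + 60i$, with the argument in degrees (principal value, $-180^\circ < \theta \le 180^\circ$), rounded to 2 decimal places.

|z| = sqrt((-11)^2 + 60^2) = 61
arg(z) = arctan(b/a) = arctan(60/-11) (quadrant-adjusted) = 100.39°


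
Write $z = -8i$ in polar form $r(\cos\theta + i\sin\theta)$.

r = |z| = sqrt(a^2 + b^2) = sqrt((0)^2 + (-8)^2) = sqrt(0 + 64) = sqrt(64) = 8
a = 0 and b < 0, so z lies on the negative imaginary axis: θ = 270°
z = 8(cos 270° + i sin 270°)


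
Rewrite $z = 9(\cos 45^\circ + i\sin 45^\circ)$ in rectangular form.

a = r cos θ = 9 * sqrt(2)/2 = 9*sqrt(2)/2
b = r sin θ = 9 * sqrt(2)/2 = 9*sqrt(2)/2
z = 9*sqrt(2)/2 + (9*sqrt(2)/2)i


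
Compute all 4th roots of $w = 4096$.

|w| = 4096, arg(w) = 0°
Root modulus = 4096^(1/4) = 8
Root arguments: θ_k = (0° + 360°k)/4 for k = 0, 1, ..., 3
Roots: 8, 8i, -8, -8i
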